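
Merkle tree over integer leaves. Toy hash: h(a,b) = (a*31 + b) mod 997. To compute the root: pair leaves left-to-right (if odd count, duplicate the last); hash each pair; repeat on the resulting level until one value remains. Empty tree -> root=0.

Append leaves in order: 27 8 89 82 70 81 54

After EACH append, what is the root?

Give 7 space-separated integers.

After append 27 (leaves=[27]):
  L0: [27]
  root=27
After append 8 (leaves=[27, 8]):
  L0: [27, 8]
  L1: h(27,8)=(27*31+8)%997=845 -> [845]
  root=845
After append 89 (leaves=[27, 8, 89]):
  L0: [27, 8, 89]
  L1: h(27,8)=(27*31+8)%997=845 h(89,89)=(89*31+89)%997=854 -> [845, 854]
  L2: h(845,854)=(845*31+854)%997=130 -> [130]
  root=130
After append 82 (leaves=[27, 8, 89, 82]):
  L0: [27, 8, 89, 82]
  L1: h(27,8)=(27*31+8)%997=845 h(89,82)=(89*31+82)%997=847 -> [845, 847]
  L2: h(845,847)=(845*31+847)%997=123 -> [123]
  root=123
After append 70 (leaves=[27, 8, 89, 82, 70]):
  L0: [27, 8, 89, 82, 70]
  L1: h(27,8)=(27*31+8)%997=845 h(89,82)=(89*31+82)%997=847 h(70,70)=(70*31+70)%997=246 -> [845, 847, 246]
  L2: h(845,847)=(845*31+847)%997=123 h(246,246)=(246*31+246)%997=893 -> [123, 893]
  L3: h(123,893)=(123*31+893)%997=718 -> [718]
  root=718
After append 81 (leaves=[27, 8, 89, 82, 70, 81]):
  L0: [27, 8, 89, 82, 70, 81]
  L1: h(27,8)=(27*31+8)%997=845 h(89,82)=(89*31+82)%997=847 h(70,81)=(70*31+81)%997=257 -> [845, 847, 257]
  L2: h(845,847)=(845*31+847)%997=123 h(257,257)=(257*31+257)%997=248 -> [123, 248]
  L3: h(123,248)=(123*31+248)%997=73 -> [73]
  root=73
After append 54 (leaves=[27, 8, 89, 82, 70, 81, 54]):
  L0: [27, 8, 89, 82, 70, 81, 54]
  L1: h(27,8)=(27*31+8)%997=845 h(89,82)=(89*31+82)%997=847 h(70,81)=(70*31+81)%997=257 h(54,54)=(54*31+54)%997=731 -> [845, 847, 257, 731]
  L2: h(845,847)=(845*31+847)%997=123 h(257,731)=(257*31+731)%997=722 -> [123, 722]
  L3: h(123,722)=(123*31+722)%997=547 -> [547]
  root=547

Answer: 27 845 130 123 718 73 547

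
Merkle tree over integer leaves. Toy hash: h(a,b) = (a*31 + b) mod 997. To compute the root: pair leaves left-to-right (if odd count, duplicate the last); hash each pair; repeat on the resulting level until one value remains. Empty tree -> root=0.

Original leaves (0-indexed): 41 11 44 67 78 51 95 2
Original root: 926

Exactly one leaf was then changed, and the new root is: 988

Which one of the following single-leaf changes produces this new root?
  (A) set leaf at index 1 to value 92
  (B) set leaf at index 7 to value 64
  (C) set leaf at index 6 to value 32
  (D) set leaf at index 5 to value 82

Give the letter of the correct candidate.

Original leaves: [41, 11, 44, 67, 78, 51, 95, 2]
Target new root: 988
Try each candidate change and compute the resulting root:
Candidate A: set leaf[1] = 92 -> leaves = [41, 92, 44, 67, 78, 51, 95, 2]
  L0: [41, 92, 44, 67, 78, 51, 95, 2]
  L1: h(41,92)=(41*31+92)%997=366 h(44,67)=(44*31+67)%997=434 h(78,51)=(78*31+51)%997=475 h(95,2)=(95*31+2)%997=953 -> [366, 434, 475, 953]
  L2: h(366,434)=(366*31+434)%997=813 h(475,953)=(475*31+953)%997=723 -> [813, 723]
  L3: h(813,723)=(813*31+723)%997=4 -> [4]
  root = 4 != target 988
Candidate B: set leaf[7] = 64 -> leaves = [41, 11, 44, 67, 78, 51, 95, 64]
  L0: [41, 11, 44, 67, 78, 51, 95, 64]
  L1: h(41,11)=(41*31+11)%997=285 h(44,67)=(44*31+67)%997=434 h(78,51)=(78*31+51)%997=475 h(95,64)=(95*31+64)%997=18 -> [285, 434, 475, 18]
  L2: h(285,434)=(285*31+434)%997=296 h(475,18)=(475*31+18)%997=785 -> [296, 785]
  L3: h(296,785)=(296*31+785)%997=988 -> [988]
  root = 988 == target 988  ** MATCH **
Candidate C: set leaf[6] = 32 -> leaves = [41, 11, 44, 67, 78, 51, 32, 2]
  L0: [41, 11, 44, 67, 78, 51, 32, 2]
  L1: h(41,11)=(41*31+11)%997=285 h(44,67)=(44*31+67)%997=434 h(78,51)=(78*31+51)%997=475 h(32,2)=(32*31+2)%997=994 -> [285, 434, 475, 994]
  L2: h(285,434)=(285*31+434)%997=296 h(475,994)=(475*31+994)%997=764 -> [296, 764]
  L3: h(296,764)=(296*31+764)%997=967 -> [967]
  root = 967 != target 988
Candidate D: set leaf[5] = 82 -> leaves = [41, 11, 44, 67, 78, 82, 95, 2]
  L0: [41, 11, 44, 67, 78, 82, 95, 2]
  L1: h(41,11)=(41*31+11)%997=285 h(44,67)=(44*31+67)%997=434 h(78,82)=(78*31+82)%997=506 h(95,2)=(95*31+2)%997=953 -> [285, 434, 506, 953]
  L2: h(285,434)=(285*31+434)%997=296 h(506,953)=(506*31+953)%997=687 -> [296, 687]
  L3: h(296,687)=(296*31+687)%997=890 -> [890]
  root = 890 != target 988
Candidate B produces the target root.

Answer: B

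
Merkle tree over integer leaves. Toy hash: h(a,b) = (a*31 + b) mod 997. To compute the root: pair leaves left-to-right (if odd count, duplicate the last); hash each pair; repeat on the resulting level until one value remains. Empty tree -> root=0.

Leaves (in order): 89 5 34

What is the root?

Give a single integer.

Answer: 33

Derivation:
L0: [89, 5, 34]
L1: h(89,5)=(89*31+5)%997=770 h(34,34)=(34*31+34)%997=91 -> [770, 91]
L2: h(770,91)=(770*31+91)%997=33 -> [33]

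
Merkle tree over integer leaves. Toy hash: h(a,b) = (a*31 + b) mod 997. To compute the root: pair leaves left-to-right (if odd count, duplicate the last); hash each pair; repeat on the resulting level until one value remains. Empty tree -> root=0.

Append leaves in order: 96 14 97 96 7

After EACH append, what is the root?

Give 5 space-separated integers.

Answer: 96 996 82 81 706

Derivation:
After append 96 (leaves=[96]):
  L0: [96]
  root=96
After append 14 (leaves=[96, 14]):
  L0: [96, 14]
  L1: h(96,14)=(96*31+14)%997=996 -> [996]
  root=996
After append 97 (leaves=[96, 14, 97]):
  L0: [96, 14, 97]
  L1: h(96,14)=(96*31+14)%997=996 h(97,97)=(97*31+97)%997=113 -> [996, 113]
  L2: h(996,113)=(996*31+113)%997=82 -> [82]
  root=82
After append 96 (leaves=[96, 14, 97, 96]):
  L0: [96, 14, 97, 96]
  L1: h(96,14)=(96*31+14)%997=996 h(97,96)=(97*31+96)%997=112 -> [996, 112]
  L2: h(996,112)=(996*31+112)%997=81 -> [81]
  root=81
After append 7 (leaves=[96, 14, 97, 96, 7]):
  L0: [96, 14, 97, 96, 7]
  L1: h(96,14)=(96*31+14)%997=996 h(97,96)=(97*31+96)%997=112 h(7,7)=(7*31+7)%997=224 -> [996, 112, 224]
  L2: h(996,112)=(996*31+112)%997=81 h(224,224)=(224*31+224)%997=189 -> [81, 189]
  L3: h(81,189)=(81*31+189)%997=706 -> [706]
  root=706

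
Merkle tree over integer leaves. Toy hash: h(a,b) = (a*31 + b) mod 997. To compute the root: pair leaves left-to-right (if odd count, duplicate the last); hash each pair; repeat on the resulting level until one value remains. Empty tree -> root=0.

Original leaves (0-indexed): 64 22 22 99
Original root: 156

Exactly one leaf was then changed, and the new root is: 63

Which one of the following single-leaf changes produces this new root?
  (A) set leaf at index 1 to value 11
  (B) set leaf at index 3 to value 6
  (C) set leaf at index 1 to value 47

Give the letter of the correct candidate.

Original leaves: [64, 22, 22, 99]
Target new root: 63
Try each candidate change and compute the resulting root:
Candidate A: set leaf[1] = 11 -> leaves = [64, 11, 22, 99]
  L0: [64, 11, 22, 99]
  L1: h(64,11)=(64*31+11)%997=1 h(22,99)=(22*31+99)%997=781 -> [1, 781]
  L2: h(1,781)=(1*31+781)%997=812 -> [812]
  root = 812 != target 63
Candidate B: set leaf[3] = 6 -> leaves = [64, 22, 22, 6]
  L0: [64, 22, 22, 6]
  L1: h(64,22)=(64*31+22)%997=12 h(22,6)=(22*31+6)%997=688 -> [12, 688]
  L2: h(12,688)=(12*31+688)%997=63 -> [63]
  root = 63 == target 63  ** MATCH **
Candidate C: set leaf[1] = 47 -> leaves = [64, 47, 22, 99]
  L0: [64, 47, 22, 99]
  L1: h(64,47)=(64*31+47)%997=37 h(22,99)=(22*31+99)%997=781 -> [37, 781]
  L2: h(37,781)=(37*31+781)%997=931 -> [931]
  root = 931 != target 63
Candidate B produces the target root.

Answer: B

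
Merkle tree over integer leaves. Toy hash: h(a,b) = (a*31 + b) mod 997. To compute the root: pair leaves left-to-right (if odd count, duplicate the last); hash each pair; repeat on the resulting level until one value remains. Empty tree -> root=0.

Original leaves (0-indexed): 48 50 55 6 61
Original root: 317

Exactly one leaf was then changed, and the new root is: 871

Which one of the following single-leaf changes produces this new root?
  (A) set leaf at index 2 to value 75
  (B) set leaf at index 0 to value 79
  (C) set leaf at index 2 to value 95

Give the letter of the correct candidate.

Answer: C

Derivation:
Original leaves: [48, 50, 55, 6, 61]
Target new root: 871
Try each candidate change and compute the resulting root:
Candidate A: set leaf[2] = 75 -> leaves = [48, 50, 75, 6, 61]
  L0: [48, 50, 75, 6, 61]
  L1: h(48,50)=(48*31+50)%997=541 h(75,6)=(75*31+6)%997=337 h(61,61)=(61*31+61)%997=955 -> [541, 337, 955]
  L2: h(541,337)=(541*31+337)%997=159 h(955,955)=(955*31+955)%997=650 -> [159, 650]
  L3: h(159,650)=(159*31+650)%997=594 -> [594]
  root = 594 != target 871
Candidate B: set leaf[0] = 79 -> leaves = [79, 50, 55, 6, 61]
  L0: [79, 50, 55, 6, 61]
  L1: h(79,50)=(79*31+50)%997=505 h(55,6)=(55*31+6)%997=714 h(61,61)=(61*31+61)%997=955 -> [505, 714, 955]
  L2: h(505,714)=(505*31+714)%997=417 h(955,955)=(955*31+955)%997=650 -> [417, 650]
  L3: h(417,650)=(417*31+650)%997=616 -> [616]
  root = 616 != target 871
Candidate C: set leaf[2] = 95 -> leaves = [48, 50, 95, 6, 61]
  L0: [48, 50, 95, 6, 61]
  L1: h(48,50)=(48*31+50)%997=541 h(95,6)=(95*31+6)%997=957 h(61,61)=(61*31+61)%997=955 -> [541, 957, 955]
  L2: h(541,957)=(541*31+957)%997=779 h(955,955)=(955*31+955)%997=650 -> [779, 650]
  L3: h(779,650)=(779*31+650)%997=871 -> [871]
  root = 871 == target 871  ** MATCH **
Candidate C produces the target root.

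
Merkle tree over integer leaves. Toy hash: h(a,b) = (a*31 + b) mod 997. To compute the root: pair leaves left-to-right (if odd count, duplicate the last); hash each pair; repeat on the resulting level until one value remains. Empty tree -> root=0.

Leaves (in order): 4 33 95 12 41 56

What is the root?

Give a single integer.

L0: [4, 33, 95, 12, 41, 56]
L1: h(4,33)=(4*31+33)%997=157 h(95,12)=(95*31+12)%997=963 h(41,56)=(41*31+56)%997=330 -> [157, 963, 330]
L2: h(157,963)=(157*31+963)%997=845 h(330,330)=(330*31+330)%997=590 -> [845, 590]
L3: h(845,590)=(845*31+590)%997=863 -> [863]

Answer: 863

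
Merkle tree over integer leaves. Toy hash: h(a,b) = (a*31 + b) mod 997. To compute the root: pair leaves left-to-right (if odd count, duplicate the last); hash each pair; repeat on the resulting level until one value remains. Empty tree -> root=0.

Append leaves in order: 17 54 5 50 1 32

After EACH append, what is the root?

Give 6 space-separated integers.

After append 17 (leaves=[17]):
  L0: [17]
  root=17
After append 54 (leaves=[17, 54]):
  L0: [17, 54]
  L1: h(17,54)=(17*31+54)%997=581 -> [581]
  root=581
After append 5 (leaves=[17, 54, 5]):
  L0: [17, 54, 5]
  L1: h(17,54)=(17*31+54)%997=581 h(5,5)=(5*31+5)%997=160 -> [581, 160]
  L2: h(581,160)=(581*31+160)%997=225 -> [225]
  root=225
After append 50 (leaves=[17, 54, 5, 50]):
  L0: [17, 54, 5, 50]
  L1: h(17,54)=(17*31+54)%997=581 h(5,50)=(5*31+50)%997=205 -> [581, 205]
  L2: h(581,205)=(581*31+205)%997=270 -> [270]
  root=270
After append 1 (leaves=[17, 54, 5, 50, 1]):
  L0: [17, 54, 5, 50, 1]
  L1: h(17,54)=(17*31+54)%997=581 h(5,50)=(5*31+50)%997=205 h(1,1)=(1*31+1)%997=32 -> [581, 205, 32]
  L2: h(581,205)=(581*31+205)%997=270 h(32,32)=(32*31+32)%997=27 -> [270, 27]
  L3: h(270,27)=(270*31+27)%997=421 -> [421]
  root=421
After append 32 (leaves=[17, 54, 5, 50, 1, 32]):
  L0: [17, 54, 5, 50, 1, 32]
  L1: h(17,54)=(17*31+54)%997=581 h(5,50)=(5*31+50)%997=205 h(1,32)=(1*31+32)%997=63 -> [581, 205, 63]
  L2: h(581,205)=(581*31+205)%997=270 h(63,63)=(63*31+63)%997=22 -> [270, 22]
  L3: h(270,22)=(270*31+22)%997=416 -> [416]
  root=416

Answer: 17 581 225 270 421 416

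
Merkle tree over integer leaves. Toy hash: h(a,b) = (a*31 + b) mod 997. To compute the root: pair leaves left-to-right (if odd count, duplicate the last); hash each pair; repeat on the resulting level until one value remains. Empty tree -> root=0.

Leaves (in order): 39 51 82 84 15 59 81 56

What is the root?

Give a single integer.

Answer: 22

Derivation:
L0: [39, 51, 82, 84, 15, 59, 81, 56]
L1: h(39,51)=(39*31+51)%997=263 h(82,84)=(82*31+84)%997=632 h(15,59)=(15*31+59)%997=524 h(81,56)=(81*31+56)%997=573 -> [263, 632, 524, 573]
L2: h(263,632)=(263*31+632)%997=809 h(524,573)=(524*31+573)%997=865 -> [809, 865]
L3: h(809,865)=(809*31+865)%997=22 -> [22]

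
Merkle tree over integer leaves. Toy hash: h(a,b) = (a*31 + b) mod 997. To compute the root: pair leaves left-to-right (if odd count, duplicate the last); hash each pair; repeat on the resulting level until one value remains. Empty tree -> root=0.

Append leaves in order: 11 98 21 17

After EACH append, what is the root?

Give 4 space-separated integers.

After append 11 (leaves=[11]):
  L0: [11]
  root=11
After append 98 (leaves=[11, 98]):
  L0: [11, 98]
  L1: h(11,98)=(11*31+98)%997=439 -> [439]
  root=439
After append 21 (leaves=[11, 98, 21]):
  L0: [11, 98, 21]
  L1: h(11,98)=(11*31+98)%997=439 h(21,21)=(21*31+21)%997=672 -> [439, 672]
  L2: h(439,672)=(439*31+672)%997=323 -> [323]
  root=323
After append 17 (leaves=[11, 98, 21, 17]):
  L0: [11, 98, 21, 17]
  L1: h(11,98)=(11*31+98)%997=439 h(21,17)=(21*31+17)%997=668 -> [439, 668]
  L2: h(439,668)=(439*31+668)%997=319 -> [319]
  root=319

Answer: 11 439 323 319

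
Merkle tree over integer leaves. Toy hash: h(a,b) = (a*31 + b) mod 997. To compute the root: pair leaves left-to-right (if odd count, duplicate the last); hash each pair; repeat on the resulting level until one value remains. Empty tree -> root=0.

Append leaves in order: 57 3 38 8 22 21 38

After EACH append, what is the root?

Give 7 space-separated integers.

Answer: 57 773 254 224 559 527 43

Derivation:
After append 57 (leaves=[57]):
  L0: [57]
  root=57
After append 3 (leaves=[57, 3]):
  L0: [57, 3]
  L1: h(57,3)=(57*31+3)%997=773 -> [773]
  root=773
After append 38 (leaves=[57, 3, 38]):
  L0: [57, 3, 38]
  L1: h(57,3)=(57*31+3)%997=773 h(38,38)=(38*31+38)%997=219 -> [773, 219]
  L2: h(773,219)=(773*31+219)%997=254 -> [254]
  root=254
After append 8 (leaves=[57, 3, 38, 8]):
  L0: [57, 3, 38, 8]
  L1: h(57,3)=(57*31+3)%997=773 h(38,8)=(38*31+8)%997=189 -> [773, 189]
  L2: h(773,189)=(773*31+189)%997=224 -> [224]
  root=224
After append 22 (leaves=[57, 3, 38, 8, 22]):
  L0: [57, 3, 38, 8, 22]
  L1: h(57,3)=(57*31+3)%997=773 h(38,8)=(38*31+8)%997=189 h(22,22)=(22*31+22)%997=704 -> [773, 189, 704]
  L2: h(773,189)=(773*31+189)%997=224 h(704,704)=(704*31+704)%997=594 -> [224, 594]
  L3: h(224,594)=(224*31+594)%997=559 -> [559]
  root=559
After append 21 (leaves=[57, 3, 38, 8, 22, 21]):
  L0: [57, 3, 38, 8, 22, 21]
  L1: h(57,3)=(57*31+3)%997=773 h(38,8)=(38*31+8)%997=189 h(22,21)=(22*31+21)%997=703 -> [773, 189, 703]
  L2: h(773,189)=(773*31+189)%997=224 h(703,703)=(703*31+703)%997=562 -> [224, 562]
  L3: h(224,562)=(224*31+562)%997=527 -> [527]
  root=527
After append 38 (leaves=[57, 3, 38, 8, 22, 21, 38]):
  L0: [57, 3, 38, 8, 22, 21, 38]
  L1: h(57,3)=(57*31+3)%997=773 h(38,8)=(38*31+8)%997=189 h(22,21)=(22*31+21)%997=703 h(38,38)=(38*31+38)%997=219 -> [773, 189, 703, 219]
  L2: h(773,189)=(773*31+189)%997=224 h(703,219)=(703*31+219)%997=78 -> [224, 78]
  L3: h(224,78)=(224*31+78)%997=43 -> [43]
  root=43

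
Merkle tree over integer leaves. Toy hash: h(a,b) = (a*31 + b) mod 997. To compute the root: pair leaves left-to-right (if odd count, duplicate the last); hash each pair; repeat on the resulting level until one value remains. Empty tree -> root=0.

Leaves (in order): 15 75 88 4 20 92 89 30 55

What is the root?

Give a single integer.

Answer: 570

Derivation:
L0: [15, 75, 88, 4, 20, 92, 89, 30, 55]
L1: h(15,75)=(15*31+75)%997=540 h(88,4)=(88*31+4)%997=738 h(20,92)=(20*31+92)%997=712 h(89,30)=(89*31+30)%997=795 h(55,55)=(55*31+55)%997=763 -> [540, 738, 712, 795, 763]
L2: h(540,738)=(540*31+738)%997=529 h(712,795)=(712*31+795)%997=933 h(763,763)=(763*31+763)%997=488 -> [529, 933, 488]
L3: h(529,933)=(529*31+933)%997=383 h(488,488)=(488*31+488)%997=661 -> [383, 661]
L4: h(383,661)=(383*31+661)%997=570 -> [570]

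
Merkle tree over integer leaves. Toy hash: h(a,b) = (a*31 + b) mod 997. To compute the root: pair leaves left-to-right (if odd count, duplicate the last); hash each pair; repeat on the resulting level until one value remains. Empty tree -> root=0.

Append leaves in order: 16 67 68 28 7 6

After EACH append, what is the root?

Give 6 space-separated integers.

After append 16 (leaves=[16]):
  L0: [16]
  root=16
After append 67 (leaves=[16, 67]):
  L0: [16, 67]
  L1: h(16,67)=(16*31+67)%997=563 -> [563]
  root=563
After append 68 (leaves=[16, 67, 68]):
  L0: [16, 67, 68]
  L1: h(16,67)=(16*31+67)%997=563 h(68,68)=(68*31+68)%997=182 -> [563, 182]
  L2: h(563,182)=(563*31+182)%997=686 -> [686]
  root=686
After append 28 (leaves=[16, 67, 68, 28]):
  L0: [16, 67, 68, 28]
  L1: h(16,67)=(16*31+67)%997=563 h(68,28)=(68*31+28)%997=142 -> [563, 142]
  L2: h(563,142)=(563*31+142)%997=646 -> [646]
  root=646
After append 7 (leaves=[16, 67, 68, 28, 7]):
  L0: [16, 67, 68, 28, 7]
  L1: h(16,67)=(16*31+67)%997=563 h(68,28)=(68*31+28)%997=142 h(7,7)=(7*31+7)%997=224 -> [563, 142, 224]
  L2: h(563,142)=(563*31+142)%997=646 h(224,224)=(224*31+224)%997=189 -> [646, 189]
  L3: h(646,189)=(646*31+189)%997=275 -> [275]
  root=275
After append 6 (leaves=[16, 67, 68, 28, 7, 6]):
  L0: [16, 67, 68, 28, 7, 6]
  L1: h(16,67)=(16*31+67)%997=563 h(68,28)=(68*31+28)%997=142 h(7,6)=(7*31+6)%997=223 -> [563, 142, 223]
  L2: h(563,142)=(563*31+142)%997=646 h(223,223)=(223*31+223)%997=157 -> [646, 157]
  L3: h(646,157)=(646*31+157)%997=243 -> [243]
  root=243

Answer: 16 563 686 646 275 243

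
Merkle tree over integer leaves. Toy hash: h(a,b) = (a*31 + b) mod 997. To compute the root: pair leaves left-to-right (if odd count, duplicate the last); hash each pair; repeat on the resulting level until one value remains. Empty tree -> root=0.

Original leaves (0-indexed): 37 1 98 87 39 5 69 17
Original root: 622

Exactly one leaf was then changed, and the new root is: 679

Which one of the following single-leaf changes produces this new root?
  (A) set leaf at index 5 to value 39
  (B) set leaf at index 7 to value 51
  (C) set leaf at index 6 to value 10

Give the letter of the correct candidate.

Answer: A

Derivation:
Original leaves: [37, 1, 98, 87, 39, 5, 69, 17]
Target new root: 679
Try each candidate change and compute the resulting root:
Candidate A: set leaf[5] = 39 -> leaves = [37, 1, 98, 87, 39, 39, 69, 17]
  L0: [37, 1, 98, 87, 39, 39, 69, 17]
  L1: h(37,1)=(37*31+1)%997=151 h(98,87)=(98*31+87)%997=134 h(39,39)=(39*31+39)%997=251 h(69,17)=(69*31+17)%997=162 -> [151, 134, 251, 162]
  L2: h(151,134)=(151*31+134)%997=827 h(251,162)=(251*31+162)%997=964 -> [827, 964]
  L3: h(827,964)=(827*31+964)%997=679 -> [679]
  root = 679 == target 679  ** MATCH **
Candidate B: set leaf[7] = 51 -> leaves = [37, 1, 98, 87, 39, 5, 69, 51]
  L0: [37, 1, 98, 87, 39, 5, 69, 51]
  L1: h(37,1)=(37*31+1)%997=151 h(98,87)=(98*31+87)%997=134 h(39,5)=(39*31+5)%997=217 h(69,51)=(69*31+51)%997=196 -> [151, 134, 217, 196]
  L2: h(151,134)=(151*31+134)%997=827 h(217,196)=(217*31+196)%997=941 -> [827, 941]
  L3: h(827,941)=(827*31+941)%997=656 -> [656]
  root = 656 != target 679
Candidate C: set leaf[6] = 10 -> leaves = [37, 1, 98, 87, 39, 5, 10, 17]
  L0: [37, 1, 98, 87, 39, 5, 10, 17]
  L1: h(37,1)=(37*31+1)%997=151 h(98,87)=(98*31+87)%997=134 h(39,5)=(39*31+5)%997=217 h(10,17)=(10*31+17)%997=327 -> [151, 134, 217, 327]
  L2: h(151,134)=(151*31+134)%997=827 h(217,327)=(217*31+327)%997=75 -> [827, 75]
  L3: h(827,75)=(827*31+75)%997=787 -> [787]
  root = 787 != target 679
Candidate A produces the target root.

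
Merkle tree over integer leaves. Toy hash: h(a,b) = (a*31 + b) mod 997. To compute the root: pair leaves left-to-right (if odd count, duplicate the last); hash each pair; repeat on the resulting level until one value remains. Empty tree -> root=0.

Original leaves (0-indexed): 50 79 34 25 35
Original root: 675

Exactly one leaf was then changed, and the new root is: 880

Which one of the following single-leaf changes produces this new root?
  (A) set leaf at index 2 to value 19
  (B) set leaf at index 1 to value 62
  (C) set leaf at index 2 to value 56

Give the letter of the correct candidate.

Answer: C

Derivation:
Original leaves: [50, 79, 34, 25, 35]
Target new root: 880
Try each candidate change and compute the resulting root:
Candidate A: set leaf[2] = 19 -> leaves = [50, 79, 19, 25, 35]
  L0: [50, 79, 19, 25, 35]
  L1: h(50,79)=(50*31+79)%997=632 h(19,25)=(19*31+25)%997=614 h(35,35)=(35*31+35)%997=123 -> [632, 614, 123]
  L2: h(632,614)=(632*31+614)%997=266 h(123,123)=(123*31+123)%997=945 -> [266, 945]
  L3: h(266,945)=(266*31+945)%997=218 -> [218]
  root = 218 != target 880
Candidate B: set leaf[1] = 62 -> leaves = [50, 62, 34, 25, 35]
  L0: [50, 62, 34, 25, 35]
  L1: h(50,62)=(50*31+62)%997=615 h(34,25)=(34*31+25)%997=82 h(35,35)=(35*31+35)%997=123 -> [615, 82, 123]
  L2: h(615,82)=(615*31+82)%997=204 h(123,123)=(123*31+123)%997=945 -> [204, 945]
  L3: h(204,945)=(204*31+945)%997=290 -> [290]
  root = 290 != target 880
Candidate C: set leaf[2] = 56 -> leaves = [50, 79, 56, 25, 35]
  L0: [50, 79, 56, 25, 35]
  L1: h(50,79)=(50*31+79)%997=632 h(56,25)=(56*31+25)%997=764 h(35,35)=(35*31+35)%997=123 -> [632, 764, 123]
  L2: h(632,764)=(632*31+764)%997=416 h(123,123)=(123*31+123)%997=945 -> [416, 945]
  L3: h(416,945)=(416*31+945)%997=880 -> [880]
  root = 880 == target 880  ** MATCH **
Candidate C produces the target root.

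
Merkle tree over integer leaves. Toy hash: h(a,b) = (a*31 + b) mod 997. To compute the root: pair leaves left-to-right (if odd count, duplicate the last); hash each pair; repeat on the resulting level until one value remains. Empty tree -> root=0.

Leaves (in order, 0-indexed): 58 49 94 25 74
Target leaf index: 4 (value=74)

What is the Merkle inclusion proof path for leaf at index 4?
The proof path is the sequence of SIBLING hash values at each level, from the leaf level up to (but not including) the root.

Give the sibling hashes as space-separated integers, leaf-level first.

L0 (leaves): [58, 49, 94, 25, 74], target index=4
L1: h(58,49)=(58*31+49)%997=850 [pair 0] h(94,25)=(94*31+25)%997=945 [pair 1] h(74,74)=(74*31+74)%997=374 [pair 2] -> [850, 945, 374]
  Sibling for proof at L0: 74
L2: h(850,945)=(850*31+945)%997=376 [pair 0] h(374,374)=(374*31+374)%997=4 [pair 1] -> [376, 4]
  Sibling for proof at L1: 374
L3: h(376,4)=(376*31+4)%997=693 [pair 0] -> [693]
  Sibling for proof at L2: 376
Root: 693
Proof path (sibling hashes from leaf to root): [74, 374, 376]

Answer: 74 374 376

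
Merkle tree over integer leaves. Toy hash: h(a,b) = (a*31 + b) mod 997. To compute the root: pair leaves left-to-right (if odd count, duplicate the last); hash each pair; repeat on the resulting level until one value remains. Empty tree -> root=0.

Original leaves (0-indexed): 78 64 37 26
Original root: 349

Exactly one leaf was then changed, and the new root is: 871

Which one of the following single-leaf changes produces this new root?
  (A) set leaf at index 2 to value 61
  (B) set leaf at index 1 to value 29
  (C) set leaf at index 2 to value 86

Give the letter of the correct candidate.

Answer: C

Derivation:
Original leaves: [78, 64, 37, 26]
Target new root: 871
Try each candidate change and compute the resulting root:
Candidate A: set leaf[2] = 61 -> leaves = [78, 64, 61, 26]
  L0: [78, 64, 61, 26]
  L1: h(78,64)=(78*31+64)%997=488 h(61,26)=(61*31+26)%997=920 -> [488, 920]
  L2: h(488,920)=(488*31+920)%997=96 -> [96]
  root = 96 != target 871
Candidate B: set leaf[1] = 29 -> leaves = [78, 29, 37, 26]
  L0: [78, 29, 37, 26]
  L1: h(78,29)=(78*31+29)%997=453 h(37,26)=(37*31+26)%997=176 -> [453, 176]
  L2: h(453,176)=(453*31+176)%997=261 -> [261]
  root = 261 != target 871
Candidate C: set leaf[2] = 86 -> leaves = [78, 64, 86, 26]
  L0: [78, 64, 86, 26]
  L1: h(78,64)=(78*31+64)%997=488 h(86,26)=(86*31+26)%997=698 -> [488, 698]
  L2: h(488,698)=(488*31+698)%997=871 -> [871]
  root = 871 == target 871  ** MATCH **
Candidate C produces the target root.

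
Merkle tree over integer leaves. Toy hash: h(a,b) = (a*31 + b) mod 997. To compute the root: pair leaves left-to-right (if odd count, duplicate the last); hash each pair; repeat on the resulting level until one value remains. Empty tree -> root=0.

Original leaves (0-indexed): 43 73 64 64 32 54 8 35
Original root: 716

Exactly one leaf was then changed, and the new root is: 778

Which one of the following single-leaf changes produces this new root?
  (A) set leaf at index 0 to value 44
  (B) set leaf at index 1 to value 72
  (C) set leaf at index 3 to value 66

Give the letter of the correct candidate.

Original leaves: [43, 73, 64, 64, 32, 54, 8, 35]
Target new root: 778
Try each candidate change and compute the resulting root:
Candidate A: set leaf[0] = 44 -> leaves = [44, 73, 64, 64, 32, 54, 8, 35]
  L0: [44, 73, 64, 64, 32, 54, 8, 35]
  L1: h(44,73)=(44*31+73)%997=440 h(64,64)=(64*31+64)%997=54 h(32,54)=(32*31+54)%997=49 h(8,35)=(8*31+35)%997=283 -> [440, 54, 49, 283]
  L2: h(440,54)=(440*31+54)%997=733 h(49,283)=(49*31+283)%997=805 -> [733, 805]
  L3: h(733,805)=(733*31+805)%997=597 -> [597]
  root = 597 != target 778
Candidate B: set leaf[1] = 72 -> leaves = [43, 72, 64, 64, 32, 54, 8, 35]
  L0: [43, 72, 64, 64, 32, 54, 8, 35]
  L1: h(43,72)=(43*31+72)%997=408 h(64,64)=(64*31+64)%997=54 h(32,54)=(32*31+54)%997=49 h(8,35)=(8*31+35)%997=283 -> [408, 54, 49, 283]
  L2: h(408,54)=(408*31+54)%997=738 h(49,283)=(49*31+283)%997=805 -> [738, 805]
  L3: h(738,805)=(738*31+805)%997=752 -> [752]
  root = 752 != target 778
Candidate C: set leaf[3] = 66 -> leaves = [43, 73, 64, 66, 32, 54, 8, 35]
  L0: [43, 73, 64, 66, 32, 54, 8, 35]
  L1: h(43,73)=(43*31+73)%997=409 h(64,66)=(64*31+66)%997=56 h(32,54)=(32*31+54)%997=49 h(8,35)=(8*31+35)%997=283 -> [409, 56, 49, 283]
  L2: h(409,56)=(409*31+56)%997=771 h(49,283)=(49*31+283)%997=805 -> [771, 805]
  L3: h(771,805)=(771*31+805)%997=778 -> [778]
  root = 778 == target 778  ** MATCH **
Candidate C produces the target root.

Answer: C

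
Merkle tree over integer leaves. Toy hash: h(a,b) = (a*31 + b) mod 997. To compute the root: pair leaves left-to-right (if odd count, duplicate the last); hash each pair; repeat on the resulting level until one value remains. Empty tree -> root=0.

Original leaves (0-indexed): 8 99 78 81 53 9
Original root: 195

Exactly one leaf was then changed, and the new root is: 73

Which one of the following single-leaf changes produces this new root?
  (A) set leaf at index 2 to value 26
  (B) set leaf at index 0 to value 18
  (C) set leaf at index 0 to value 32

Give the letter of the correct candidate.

Answer: A

Derivation:
Original leaves: [8, 99, 78, 81, 53, 9]
Target new root: 73
Try each candidate change and compute the resulting root:
Candidate A: set leaf[2] = 26 -> leaves = [8, 99, 26, 81, 53, 9]
  L0: [8, 99, 26, 81, 53, 9]
  L1: h(8,99)=(8*31+99)%997=347 h(26,81)=(26*31+81)%997=887 h(53,9)=(53*31+9)%997=655 -> [347, 887, 655]
  L2: h(347,887)=(347*31+887)%997=677 h(655,655)=(655*31+655)%997=23 -> [677, 23]
  L3: h(677,23)=(677*31+23)%997=73 -> [73]
  root = 73 == target 73  ** MATCH **
Candidate B: set leaf[0] = 18 -> leaves = [18, 99, 78, 81, 53, 9]
  L0: [18, 99, 78, 81, 53, 9]
  L1: h(18,99)=(18*31+99)%997=657 h(78,81)=(78*31+81)%997=505 h(53,9)=(53*31+9)%997=655 -> [657, 505, 655]
  L2: h(657,505)=(657*31+505)%997=932 h(655,655)=(655*31+655)%997=23 -> [932, 23]
  L3: h(932,23)=(932*31+23)%997=2 -> [2]
  root = 2 != target 73
Candidate C: set leaf[0] = 32 -> leaves = [32, 99, 78, 81, 53, 9]
  L0: [32, 99, 78, 81, 53, 9]
  L1: h(32,99)=(32*31+99)%997=94 h(78,81)=(78*31+81)%997=505 h(53,9)=(53*31+9)%997=655 -> [94, 505, 655]
  L2: h(94,505)=(94*31+505)%997=428 h(655,655)=(655*31+655)%997=23 -> [428, 23]
  L3: h(428,23)=(428*31+23)%997=330 -> [330]
  root = 330 != target 73
Candidate A produces the target root.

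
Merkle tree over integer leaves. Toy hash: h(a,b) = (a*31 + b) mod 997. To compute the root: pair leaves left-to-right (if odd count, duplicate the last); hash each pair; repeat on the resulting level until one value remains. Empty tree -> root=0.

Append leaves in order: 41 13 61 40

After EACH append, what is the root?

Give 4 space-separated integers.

After append 41 (leaves=[41]):
  L0: [41]
  root=41
After append 13 (leaves=[41, 13]):
  L0: [41, 13]
  L1: h(41,13)=(41*31+13)%997=287 -> [287]
  root=287
After append 61 (leaves=[41, 13, 61]):
  L0: [41, 13, 61]
  L1: h(41,13)=(41*31+13)%997=287 h(61,61)=(61*31+61)%997=955 -> [287, 955]
  L2: h(287,955)=(287*31+955)%997=879 -> [879]
  root=879
After append 40 (leaves=[41, 13, 61, 40]):
  L0: [41, 13, 61, 40]
  L1: h(41,13)=(41*31+13)%997=287 h(61,40)=(61*31+40)%997=934 -> [287, 934]
  L2: h(287,934)=(287*31+934)%997=858 -> [858]
  root=858

Answer: 41 287 879 858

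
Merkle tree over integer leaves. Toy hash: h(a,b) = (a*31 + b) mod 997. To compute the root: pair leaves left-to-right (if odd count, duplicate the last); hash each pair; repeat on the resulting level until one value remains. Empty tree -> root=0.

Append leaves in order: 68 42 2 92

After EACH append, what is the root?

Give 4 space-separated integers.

After append 68 (leaves=[68]):
  L0: [68]
  root=68
After append 42 (leaves=[68, 42]):
  L0: [68, 42]
  L1: h(68,42)=(68*31+42)%997=156 -> [156]
  root=156
After append 2 (leaves=[68, 42, 2]):
  L0: [68, 42, 2]
  L1: h(68,42)=(68*31+42)%997=156 h(2,2)=(2*31+2)%997=64 -> [156, 64]
  L2: h(156,64)=(156*31+64)%997=912 -> [912]
  root=912
After append 92 (leaves=[68, 42, 2, 92]):
  L0: [68, 42, 2, 92]
  L1: h(68,42)=(68*31+42)%997=156 h(2,92)=(2*31+92)%997=154 -> [156, 154]
  L2: h(156,154)=(156*31+154)%997=5 -> [5]
  root=5

Answer: 68 156 912 5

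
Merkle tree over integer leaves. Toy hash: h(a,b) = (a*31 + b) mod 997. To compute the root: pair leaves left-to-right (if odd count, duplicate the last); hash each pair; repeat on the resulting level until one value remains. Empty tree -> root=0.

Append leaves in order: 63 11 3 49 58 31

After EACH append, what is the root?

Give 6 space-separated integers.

After append 63 (leaves=[63]):
  L0: [63]
  root=63
After append 11 (leaves=[63, 11]):
  L0: [63, 11]
  L1: h(63,11)=(63*31+11)%997=967 -> [967]
  root=967
After append 3 (leaves=[63, 11, 3]):
  L0: [63, 11, 3]
  L1: h(63,11)=(63*31+11)%997=967 h(3,3)=(3*31+3)%997=96 -> [967, 96]
  L2: h(967,96)=(967*31+96)%997=163 -> [163]
  root=163
After append 49 (leaves=[63, 11, 3, 49]):
  L0: [63, 11, 3, 49]
  L1: h(63,11)=(63*31+11)%997=967 h(3,49)=(3*31+49)%997=142 -> [967, 142]
  L2: h(967,142)=(967*31+142)%997=209 -> [209]
  root=209
After append 58 (leaves=[63, 11, 3, 49, 58]):
  L0: [63, 11, 3, 49, 58]
  L1: h(63,11)=(63*31+11)%997=967 h(3,49)=(3*31+49)%997=142 h(58,58)=(58*31+58)%997=859 -> [967, 142, 859]
  L2: h(967,142)=(967*31+142)%997=209 h(859,859)=(859*31+859)%997=569 -> [209, 569]
  L3: h(209,569)=(209*31+569)%997=69 -> [69]
  root=69
After append 31 (leaves=[63, 11, 3, 49, 58, 31]):
  L0: [63, 11, 3, 49, 58, 31]
  L1: h(63,11)=(63*31+11)%997=967 h(3,49)=(3*31+49)%997=142 h(58,31)=(58*31+31)%997=832 -> [967, 142, 832]
  L2: h(967,142)=(967*31+142)%997=209 h(832,832)=(832*31+832)%997=702 -> [209, 702]
  L3: h(209,702)=(209*31+702)%997=202 -> [202]
  root=202

Answer: 63 967 163 209 69 202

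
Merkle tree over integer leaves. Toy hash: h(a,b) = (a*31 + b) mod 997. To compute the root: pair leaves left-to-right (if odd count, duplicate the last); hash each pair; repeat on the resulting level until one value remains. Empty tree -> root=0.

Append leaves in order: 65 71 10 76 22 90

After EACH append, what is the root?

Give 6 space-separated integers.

Answer: 65 92 181 247 275 457

Derivation:
After append 65 (leaves=[65]):
  L0: [65]
  root=65
After append 71 (leaves=[65, 71]):
  L0: [65, 71]
  L1: h(65,71)=(65*31+71)%997=92 -> [92]
  root=92
After append 10 (leaves=[65, 71, 10]):
  L0: [65, 71, 10]
  L1: h(65,71)=(65*31+71)%997=92 h(10,10)=(10*31+10)%997=320 -> [92, 320]
  L2: h(92,320)=(92*31+320)%997=181 -> [181]
  root=181
After append 76 (leaves=[65, 71, 10, 76]):
  L0: [65, 71, 10, 76]
  L1: h(65,71)=(65*31+71)%997=92 h(10,76)=(10*31+76)%997=386 -> [92, 386]
  L2: h(92,386)=(92*31+386)%997=247 -> [247]
  root=247
After append 22 (leaves=[65, 71, 10, 76, 22]):
  L0: [65, 71, 10, 76, 22]
  L1: h(65,71)=(65*31+71)%997=92 h(10,76)=(10*31+76)%997=386 h(22,22)=(22*31+22)%997=704 -> [92, 386, 704]
  L2: h(92,386)=(92*31+386)%997=247 h(704,704)=(704*31+704)%997=594 -> [247, 594]
  L3: h(247,594)=(247*31+594)%997=275 -> [275]
  root=275
After append 90 (leaves=[65, 71, 10, 76, 22, 90]):
  L0: [65, 71, 10, 76, 22, 90]
  L1: h(65,71)=(65*31+71)%997=92 h(10,76)=(10*31+76)%997=386 h(22,90)=(22*31+90)%997=772 -> [92, 386, 772]
  L2: h(92,386)=(92*31+386)%997=247 h(772,772)=(772*31+772)%997=776 -> [247, 776]
  L3: h(247,776)=(247*31+776)%997=457 -> [457]
  root=457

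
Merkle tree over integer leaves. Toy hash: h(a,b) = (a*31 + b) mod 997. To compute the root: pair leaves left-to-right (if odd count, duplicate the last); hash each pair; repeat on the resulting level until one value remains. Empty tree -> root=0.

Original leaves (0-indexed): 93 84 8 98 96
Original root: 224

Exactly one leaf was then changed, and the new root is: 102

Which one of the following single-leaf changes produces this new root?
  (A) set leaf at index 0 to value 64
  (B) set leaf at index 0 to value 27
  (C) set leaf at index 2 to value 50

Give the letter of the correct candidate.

Answer: B

Derivation:
Original leaves: [93, 84, 8, 98, 96]
Target new root: 102
Try each candidate change and compute the resulting root:
Candidate A: set leaf[0] = 64 -> leaves = [64, 84, 8, 98, 96]
  L0: [64, 84, 8, 98, 96]
  L1: h(64,84)=(64*31+84)%997=74 h(8,98)=(8*31+98)%997=346 h(96,96)=(96*31+96)%997=81 -> [74, 346, 81]
  L2: h(74,346)=(74*31+346)%997=646 h(81,81)=(81*31+81)%997=598 -> [646, 598]
  L3: h(646,598)=(646*31+598)%997=684 -> [684]
  root = 684 != target 102
Candidate B: set leaf[0] = 27 -> leaves = [27, 84, 8, 98, 96]
  L0: [27, 84, 8, 98, 96]
  L1: h(27,84)=(27*31+84)%997=921 h(8,98)=(8*31+98)%997=346 h(96,96)=(96*31+96)%997=81 -> [921, 346, 81]
  L2: h(921,346)=(921*31+346)%997=981 h(81,81)=(81*31+81)%997=598 -> [981, 598]
  L3: h(981,598)=(981*31+598)%997=102 -> [102]
  root = 102 == target 102  ** MATCH **
Candidate C: set leaf[2] = 50 -> leaves = [93, 84, 50, 98, 96]
  L0: [93, 84, 50, 98, 96]
  L1: h(93,84)=(93*31+84)%997=973 h(50,98)=(50*31+98)%997=651 h(96,96)=(96*31+96)%997=81 -> [973, 651, 81]
  L2: h(973,651)=(973*31+651)%997=904 h(81,81)=(81*31+81)%997=598 -> [904, 598]
  L3: h(904,598)=(904*31+598)%997=706 -> [706]
  root = 706 != target 102
Candidate B produces the target root.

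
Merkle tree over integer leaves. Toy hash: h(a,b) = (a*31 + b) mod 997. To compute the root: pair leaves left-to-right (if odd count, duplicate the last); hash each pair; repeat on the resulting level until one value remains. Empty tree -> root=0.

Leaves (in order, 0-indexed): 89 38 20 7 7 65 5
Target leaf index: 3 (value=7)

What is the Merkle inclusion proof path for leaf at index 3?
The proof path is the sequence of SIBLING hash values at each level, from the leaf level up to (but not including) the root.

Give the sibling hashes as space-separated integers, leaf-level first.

L0 (leaves): [89, 38, 20, 7, 7, 65, 5], target index=3
L1: h(89,38)=(89*31+38)%997=803 [pair 0] h(20,7)=(20*31+7)%997=627 [pair 1] h(7,65)=(7*31+65)%997=282 [pair 2] h(5,5)=(5*31+5)%997=160 [pair 3] -> [803, 627, 282, 160]
  Sibling for proof at L0: 20
L2: h(803,627)=(803*31+627)%997=595 [pair 0] h(282,160)=(282*31+160)%997=926 [pair 1] -> [595, 926]
  Sibling for proof at L1: 803
L3: h(595,926)=(595*31+926)%997=428 [pair 0] -> [428]
  Sibling for proof at L2: 926
Root: 428
Proof path (sibling hashes from leaf to root): [20, 803, 926]

Answer: 20 803 926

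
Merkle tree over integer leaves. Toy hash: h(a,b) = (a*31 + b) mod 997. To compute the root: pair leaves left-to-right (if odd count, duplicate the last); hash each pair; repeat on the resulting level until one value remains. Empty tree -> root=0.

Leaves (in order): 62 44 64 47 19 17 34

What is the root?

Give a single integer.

Answer: 95

Derivation:
L0: [62, 44, 64, 47, 19, 17, 34]
L1: h(62,44)=(62*31+44)%997=969 h(64,47)=(64*31+47)%997=37 h(19,17)=(19*31+17)%997=606 h(34,34)=(34*31+34)%997=91 -> [969, 37, 606, 91]
L2: h(969,37)=(969*31+37)%997=166 h(606,91)=(606*31+91)%997=931 -> [166, 931]
L3: h(166,931)=(166*31+931)%997=95 -> [95]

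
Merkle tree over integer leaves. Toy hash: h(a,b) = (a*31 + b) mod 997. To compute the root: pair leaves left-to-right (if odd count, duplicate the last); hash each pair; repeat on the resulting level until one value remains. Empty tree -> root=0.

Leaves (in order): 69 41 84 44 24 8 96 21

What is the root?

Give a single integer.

Answer: 7

Derivation:
L0: [69, 41, 84, 44, 24, 8, 96, 21]
L1: h(69,41)=(69*31+41)%997=186 h(84,44)=(84*31+44)%997=654 h(24,8)=(24*31+8)%997=752 h(96,21)=(96*31+21)%997=6 -> [186, 654, 752, 6]
L2: h(186,654)=(186*31+654)%997=438 h(752,6)=(752*31+6)%997=387 -> [438, 387]
L3: h(438,387)=(438*31+387)%997=7 -> [7]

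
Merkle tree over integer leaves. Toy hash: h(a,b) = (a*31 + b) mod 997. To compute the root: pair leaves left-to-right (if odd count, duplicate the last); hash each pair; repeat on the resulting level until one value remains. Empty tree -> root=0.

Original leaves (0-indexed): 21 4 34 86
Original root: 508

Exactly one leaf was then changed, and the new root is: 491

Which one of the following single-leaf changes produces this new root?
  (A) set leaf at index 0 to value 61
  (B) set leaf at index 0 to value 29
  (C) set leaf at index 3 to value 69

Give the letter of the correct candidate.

Original leaves: [21, 4, 34, 86]
Target new root: 491
Try each candidate change and compute the resulting root:
Candidate A: set leaf[0] = 61 -> leaves = [61, 4, 34, 86]
  L0: [61, 4, 34, 86]
  L1: h(61,4)=(61*31+4)%997=898 h(34,86)=(34*31+86)%997=143 -> [898, 143]
  L2: h(898,143)=(898*31+143)%997=65 -> [65]
  root = 65 != target 491
Candidate B: set leaf[0] = 29 -> leaves = [29, 4, 34, 86]
  L0: [29, 4, 34, 86]
  L1: h(29,4)=(29*31+4)%997=903 h(34,86)=(34*31+86)%997=143 -> [903, 143]
  L2: h(903,143)=(903*31+143)%997=220 -> [220]
  root = 220 != target 491
Candidate C: set leaf[3] = 69 -> leaves = [21, 4, 34, 69]
  L0: [21, 4, 34, 69]
  L1: h(21,4)=(21*31+4)%997=655 h(34,69)=(34*31+69)%997=126 -> [655, 126]
  L2: h(655,126)=(655*31+126)%997=491 -> [491]
  root = 491 == target 491  ** MATCH **
Candidate C produces the target root.

Answer: C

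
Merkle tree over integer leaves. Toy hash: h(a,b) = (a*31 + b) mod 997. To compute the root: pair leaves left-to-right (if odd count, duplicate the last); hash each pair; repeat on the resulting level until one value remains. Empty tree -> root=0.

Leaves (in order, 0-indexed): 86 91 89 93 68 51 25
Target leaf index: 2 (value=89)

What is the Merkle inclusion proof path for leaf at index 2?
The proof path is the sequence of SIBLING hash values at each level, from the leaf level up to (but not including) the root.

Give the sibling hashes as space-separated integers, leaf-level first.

L0 (leaves): [86, 91, 89, 93, 68, 51, 25], target index=2
L1: h(86,91)=(86*31+91)%997=763 [pair 0] h(89,93)=(89*31+93)%997=858 [pair 1] h(68,51)=(68*31+51)%997=165 [pair 2] h(25,25)=(25*31+25)%997=800 [pair 3] -> [763, 858, 165, 800]
  Sibling for proof at L0: 93
L2: h(763,858)=(763*31+858)%997=583 [pair 0] h(165,800)=(165*31+800)%997=930 [pair 1] -> [583, 930]
  Sibling for proof at L1: 763
L3: h(583,930)=(583*31+930)%997=60 [pair 0] -> [60]
  Sibling for proof at L2: 930
Root: 60
Proof path (sibling hashes from leaf to root): [93, 763, 930]

Answer: 93 763 930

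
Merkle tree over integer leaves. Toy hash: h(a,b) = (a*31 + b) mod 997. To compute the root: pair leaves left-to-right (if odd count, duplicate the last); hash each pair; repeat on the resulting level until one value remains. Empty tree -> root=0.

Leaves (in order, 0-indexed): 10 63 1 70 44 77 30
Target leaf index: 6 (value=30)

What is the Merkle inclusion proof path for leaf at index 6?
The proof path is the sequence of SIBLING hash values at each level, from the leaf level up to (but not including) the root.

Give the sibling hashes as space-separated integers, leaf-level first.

L0 (leaves): [10, 63, 1, 70, 44, 77, 30], target index=6
L1: h(10,63)=(10*31+63)%997=373 [pair 0] h(1,70)=(1*31+70)%997=101 [pair 1] h(44,77)=(44*31+77)%997=444 [pair 2] h(30,30)=(30*31+30)%997=960 [pair 3] -> [373, 101, 444, 960]
  Sibling for proof at L0: 30
L2: h(373,101)=(373*31+101)%997=697 [pair 0] h(444,960)=(444*31+960)%997=766 [pair 1] -> [697, 766]
  Sibling for proof at L1: 444
L3: h(697,766)=(697*31+766)%997=439 [pair 0] -> [439]
  Sibling for proof at L2: 697
Root: 439
Proof path (sibling hashes from leaf to root): [30, 444, 697]

Answer: 30 444 697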